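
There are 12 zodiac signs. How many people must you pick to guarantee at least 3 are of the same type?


Pigeonhole: to guarantee k in one of n categories, need (k-1)×n + 1.
k = 3, n = 12
Minimum = (3-1) × 12 + 1 = 2 × 12 + 1

25


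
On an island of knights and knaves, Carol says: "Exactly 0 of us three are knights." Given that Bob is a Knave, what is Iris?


Carol claims exactly 0 knights among Carol, Bob, Iris.
Given: Bob is a Knave.

Case 1: Carol is a Knight (tells truth)
  Then exactly 0 of the three are knights.
  Counting Carol, Bob: 1 knight(s) so far. Need -1 more → impossible.
Case 2: Carol is a Knave (lies)
  Then the count is NOT 0.
  If Iris = Knave, count = 0 = 0 → claim would be true, contradicts lie.
  If Iris = Knight, count = 1 ≠ 0 → lie confirmed ✓

Iris is a Knight.

Knight


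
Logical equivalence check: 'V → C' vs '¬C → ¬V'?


Expression 1: V → C
Expression 2: ¬C → ¬V
Truth table (V C | Expr1 Expr2):
  T T |   T     T
  T F |   F     F
  F T |   T     T
  F F |   T     T
All 4 rows agree, so the expressions are logically equivalent.

Yes


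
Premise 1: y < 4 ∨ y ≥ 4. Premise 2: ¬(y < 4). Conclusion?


Disjunctive syllogism: P ∨ Q, ¬P ⊢ Q
Disjunction: y < 4 ∨ y ≥ 4
We know it is not the case that y < 4.
By disjunctive syllogism, the other disjunct must be true.

y ≥ 4


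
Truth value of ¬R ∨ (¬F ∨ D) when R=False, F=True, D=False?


R = False, F = True, D = False
Expression: ¬R ∨ (¬F ∨ D)
Step 1: ¬F = NOT True = False
Step 2: ¬F ∨ D = False OR False = False
Step 3: ¬R = NOT False = True
Step 4: (True) ∨ (False) = True OR False = True

True


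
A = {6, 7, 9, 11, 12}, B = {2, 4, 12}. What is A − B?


A = {6, 7, 9, 11, 12}
B = {2, 4, 12}
Operation: difference A − B
In A but not B: 6, 7, 9, 11

{6, 7, 9, 11}


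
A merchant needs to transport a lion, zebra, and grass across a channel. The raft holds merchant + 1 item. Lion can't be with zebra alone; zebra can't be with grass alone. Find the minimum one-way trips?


1. merchant+zebra → 2. merchant ← 3. merchant+lion → 4. merchant+zebra ← 5. merchant+grass → 6. merchant ← 7. merchant+zebra →
Minimum trips = 7

7


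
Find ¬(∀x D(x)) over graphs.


Original: ∀x D(x)
Rule: ¬∀→∃, ¬∃→∀, negate predicate.
Negation: ∃x ¬D(x)

∃x ¬D(x)


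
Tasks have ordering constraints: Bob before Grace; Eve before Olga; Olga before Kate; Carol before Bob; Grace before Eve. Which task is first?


Constraints: Bob before Grace; Eve before Olga; Olga before Kate; Carol before Bob; Grace before Eve
The first task can have nothing scheduled before it, so it must never appear on the right of a 'before'.
Tasks appearing after some 'before': Grace, Olga, Kate, Bob, Eve.
The only task not in that list is Carol → it is first.

Carol


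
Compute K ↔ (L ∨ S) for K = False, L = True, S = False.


K = False, L = True, S = False
Step 1: L ∨ S = True OR False = True
Step 2: K ↔ (True): true when both sides have same truth value.
Result: False ↔ True = False

False


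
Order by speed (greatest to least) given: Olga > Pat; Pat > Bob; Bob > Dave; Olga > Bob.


Constraints: Olga > Pat; Pat > Bob; Bob > Dave; Olga > Bob
Method: at each step, the next-highest is the one remaining person who never appears on the smaller side of a constraint between remaining people.
  Step 1: remaining {Dave, Pat, Bob, Olga}; on the smaller side: {Dave, Pat, Bob} → Olga is next (Olga > Pat; Olga > Bob).
  Step 2: remaining {Dave, Pat, Bob}; on the smaller side: {Dave, Bob} → Pat is next (Pat > Bob).
  Step 3: remaining {Dave, Bob}; on the smaller side: {Dave} → Bob is next (Bob > Dave).
  Step 4: only Dave remains → lowest.
Final ranking (highest to lowest):

Olga > Pat > Bob > Dave


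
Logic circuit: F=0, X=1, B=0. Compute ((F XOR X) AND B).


F XOR X = 0^1 = 1
1 AND 0 = 0

0


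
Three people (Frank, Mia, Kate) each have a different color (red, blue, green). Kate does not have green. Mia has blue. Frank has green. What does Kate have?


From clues:
  Mia → blue
  Frank → green
By elimination, Kate gets the remaining.

red


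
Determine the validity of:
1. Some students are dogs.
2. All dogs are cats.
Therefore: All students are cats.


Premise 1: Some students are dogs.
Premise 2: All dogs are cats.
Conclusion: All students are cats.
Fallacy: illicit minor. The minor term (students) is distributed in the conclusion ('All students ...') but undistributed in its premise ('Some students are dogs' doesn't cover all students).
Only 'Some students are cats' follows, not 'All'.

Invalid


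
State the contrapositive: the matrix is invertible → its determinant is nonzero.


Original: If the matrix is invertible, then its determinant is nonzero
Contrapositive: If ¬Q, then ¬P
Negate Q: not (its determinant is nonzero)
Negate P: not (the matrix is invertible)

If not (its determinant is nonzero), then not (the matrix is invertible).


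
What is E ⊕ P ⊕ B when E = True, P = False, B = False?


E = True, P = False, B = False
Step 1: E ⊕ P = True XOR False = True
Step 2: True ⊕ B = True XOR False = True
XOR is true when an odd number of operands are true.

True


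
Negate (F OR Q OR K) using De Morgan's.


De Morgan's law: ¬(P ∨ Q ∨ R) ≡ ¬P ∧ ¬Q ∧ ¬R
¬(F ∨ Q ∨ K) = ¬F ∧ ¬Q ∧ ¬K

¬F ∧ ¬Q ∧ ¬K


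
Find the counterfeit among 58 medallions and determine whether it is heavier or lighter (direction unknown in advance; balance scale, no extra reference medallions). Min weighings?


Let n = 58. 116 possibilities (n medallions × lighter/heavier); each weighing has 3 outcomes.
Bound for k weighings: say the first weighing puts j medallions on each pan. If it tips, the 2j weighed medallions remain suspects (each with a known direction) and k-1 weighings give 3^(k-1) outcomes; 3^(k-1) is odd, so 2j ≤ 3^(k-1) - 1. If it balances, the n - 2j unweighed medallions remain with direction unknown: 2(n - 2j) ≤ 3^(k-1) - 1 by the same parity argument. Adding, n ≤ (3^(k-1) - 1) + (3^(k-1) - 1)/2 = (3^k - 3)/2, and the classical three-group strategy achieves this (3 medallions in 2 weighings, 12 in 3, 39 in 4, 120 in 5).
So we need the smallest k with (3^k - 3)/2 ≥ 58.
k = 4: (3^4 - 3)/2 = 39 < 58 ✗
k = 5: (3^5 - 3)/2 = 120 ≥ 58 ✓

5


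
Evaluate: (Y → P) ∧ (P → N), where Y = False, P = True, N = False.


Y = False, P = True, N = False
Step 1: Y → P is false only when Y=True and P=False. Result: True
Step 2: P → N is false only when P=True and N=False. Result: False
Step 3: True ∧ False = False

False


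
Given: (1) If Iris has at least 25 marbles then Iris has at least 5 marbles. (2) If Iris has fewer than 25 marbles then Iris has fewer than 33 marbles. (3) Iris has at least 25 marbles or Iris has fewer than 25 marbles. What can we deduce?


Constructive dilemma: (P → Q) ∧ (R → S), P ∨ R ⊢ Q ∨ S
Premise 1: Iris has at least 25 marbles → Iris has at least 5 marbles
Premise 2: Iris has fewer than 25 marbles → Iris has fewer than 33 marbles
Premise 3: Iris has at least 25 marbles ∨ Iris has fewer than 25 marbles
Case 1: Assuming Iris has at least 25 marbles, then by Premise 1, Iris has at least 5 marbles.
Case 2: Assuming Iris has fewer than 25 marbles, then by Premise 2, Iris has fewer than 33 marbles.
Since one of Iris has at least 25 marbles or Iris has fewer than 25 marbles must hold, we get Iris has at least 5 marbles or Iris has fewer than 33 marbles.

Iris has at least 5 marbles or Iris has fewer than 33 marbles.


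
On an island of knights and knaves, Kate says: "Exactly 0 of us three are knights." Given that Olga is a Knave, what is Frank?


Kate claims exactly 0 knights among Kate, Olga, Frank.
Given: Olga is a Knave.

Case 1: Kate is a Knight (tells truth)
  Then exactly 0 of the three are knights.
  Counting Kate, Olga: 1 knight(s) so far. Need -1 more → impossible.
Case 2: Kate is a Knave (lies)
  Then the count is NOT 0.
  If Frank = Knave, count = 0 = 0 → claim would be true, contradicts lie.
  If Frank = Knight, count = 1 ≠ 0 → lie confirmed ✓

Frank is a Knight.

Knight


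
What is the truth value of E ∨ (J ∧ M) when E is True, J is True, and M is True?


E = True, J = True, M = True
Step 1: J ∧ M = True AND True = True
Step 2: E ∨ True = True OR True = True
AND evaluated first (higher precedence); then OR applied.

True


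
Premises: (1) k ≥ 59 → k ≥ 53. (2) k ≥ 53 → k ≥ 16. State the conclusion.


Hypothetical syllogism: P → Q, Q → R ⊢ P → R
Premise 1: k ≥ 59 → k ≥ 53
Premise 2: k ≥ 53 → k ≥ 16
Chain the implications: the middle term (k ≥ 53) links the two.
Conclusion: If k ≥ 59, then k ≥ 16.

If k ≥ 59, then k ≥ 16.


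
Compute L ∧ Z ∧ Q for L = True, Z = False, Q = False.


L = True, Z = False, Q = False
Step 1: L ∧ Z = True AND False = False
Step 2: (False) ∧ Q = (False) AND False = False
AND is true only when ALL operands are true.

False


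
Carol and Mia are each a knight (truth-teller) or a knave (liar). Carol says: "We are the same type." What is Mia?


Carol says: "We are the same type."
Case 1: Carol is a Knight (truth-teller)
  Statement is true → they ARE the same → Mia is also a Knight
Case 2: Carol is a Knave (liar)
  Statement is false → they are NOT the same → Mia is a Knight
In both cases, Mia is a Knight.

Knight


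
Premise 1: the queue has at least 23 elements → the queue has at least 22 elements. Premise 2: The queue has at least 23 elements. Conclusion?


Modus ponens: P → Q, P ⊢ Q
P: the queue has at least 23 elements
Q: the queue has at least 22 elements
We have P → Q and P is true.
By modus ponens, Q must be true.

The queue has at least 22 elements


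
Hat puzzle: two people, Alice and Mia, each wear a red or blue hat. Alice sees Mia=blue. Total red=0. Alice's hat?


Total red = 0, Mia = blue
Red accounted for: 0
Remaining for Alice: 0
Alice's hat is blue.

blue


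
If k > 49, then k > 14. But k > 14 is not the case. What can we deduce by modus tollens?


Modus tollens: P → Q, ¬Q ⊢ ¬P
P: k > 49
Q: k > 14
We have P → Q and Q is false.
By modus tollens, P must be false.

It is not the case that k > 49


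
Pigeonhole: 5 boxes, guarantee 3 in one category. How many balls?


Pigeonhole: to guarantee k in one of n categories, need (k-1)×n + 1.
k = 3, n = 5
Minimum = (3-1) × 5 + 1 = 2 × 5 + 1

11


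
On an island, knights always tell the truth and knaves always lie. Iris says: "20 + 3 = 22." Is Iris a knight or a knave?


Statement: "20 + 3 = 22."
Actual: 20 + 3 = 23
Claimed: 22
Statement is FALSE → Iris lies → Knave

Knave


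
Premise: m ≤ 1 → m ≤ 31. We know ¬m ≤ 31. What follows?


Modus tollens: P → Q, ¬Q ⊢ ¬P
P: m ≤ 1
Q: m ≤ 31
We have P → Q and Q is false.
By modus tollens, P must be false.

It is not the case that m ≤ 1


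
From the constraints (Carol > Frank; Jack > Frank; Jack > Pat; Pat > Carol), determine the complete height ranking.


Constraints: Carol > Frank; Jack > Frank; Jack > Pat; Pat > Carol
Method: at each step, the next-highest is the one remaining person who never appears on the smaller side of a constraint between remaining people.
  Step 1: remaining {Carol, Frank, Pat, Jack}; on the smaller side: {Carol, Frank, Pat} → Jack is next (Jack > Frank; Jack > Pat).
  Step 2: remaining {Carol, Frank, Pat}; on the smaller side: {Carol, Frank} → Pat is next (Pat > Carol).
  Step 3: remaining {Carol, Frank}; on the smaller side: {Frank} → Carol is next (Carol > Frank).
  Step 4: only Frank remains → lowest.
Final ranking (highest to lowest):

Jack > Pat > Carol > Frank


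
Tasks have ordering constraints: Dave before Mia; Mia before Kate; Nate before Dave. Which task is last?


Constraints: Dave before Mia; Mia before Kate; Nate before Dave
The last task can have nothing scheduled after it, so it must never appear on the left of a 'before'.
Tasks appearing before some other task: Dave, Mia, Nate.
The only task not in that list is Kate → it is last.

Kate


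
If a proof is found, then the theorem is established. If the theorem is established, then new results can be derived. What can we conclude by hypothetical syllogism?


Hypothetical syllogism: P → Q, Q → R ⊢ P → R
Premise 1: a proof is found → the theorem is established
Premise 2: the theorem is established → new results can be derived
Chain the implications: the middle term (the theorem is established) links the two.
Conclusion: If a proof is found, then new results can be derived.

If a proof is found, then new results can be derived.


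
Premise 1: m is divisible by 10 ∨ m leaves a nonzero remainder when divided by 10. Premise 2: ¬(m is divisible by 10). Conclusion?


Disjunctive syllogism: P ∨ Q, ¬P ⊢ Q
Disjunction: m is divisible by 10 ∨ m leaves a nonzero remainder when divided by 10
We know it is not the case that m is divisible by 10.
By disjunctive syllogism, the other disjunct must be true.

m leaves a nonzero remainder when divided by 10


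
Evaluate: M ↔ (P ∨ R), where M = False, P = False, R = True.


M = False, P = False, R = True
Step 1: P ∨ R = False OR True = True
Step 2: M ↔ (True): true when both sides have same truth value.
Result: False ↔ True = False

False


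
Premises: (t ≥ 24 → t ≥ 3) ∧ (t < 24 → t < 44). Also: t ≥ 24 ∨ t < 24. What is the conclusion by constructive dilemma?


Constructive dilemma: (P → Q) ∧ (R → S), P ∨ R ⊢ Q ∨ S
Premise 1: t ≥ 24 → t ≥ 3
Premise 2: t < 24 → t < 44
Premise 3: t ≥ 24 ∨ t < 24
Case 1: Assuming t ≥ 24, then by Premise 1, t ≥ 3.
Case 2: Assuming t < 24, then by Premise 2, t < 44.
Since one of t ≥ 24 or t < 24 must hold, we get t ≥ 3 or t < 44.

t ≥ 3 or t < 44.


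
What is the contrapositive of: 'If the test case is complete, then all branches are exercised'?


Original: If the test case is complete, then all branches are exercised
Contrapositive: If ¬Q, then ¬P
Negate Q: not (all branches are exercised)
Negate P: not (the test case is complete)

If not (all branches are exercised), then not (the test case is complete).


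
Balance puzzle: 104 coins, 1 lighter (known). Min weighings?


Each weighing has 3 outcomes (left heavy / balance / right heavy), so k weighings distinguish at most 3^k cases; splitting into three near-equal groups achieves this.
Need 3^k ≥ 104: 3^4 = 81 < 104 ≤ 3^5 = 243
k = ⌈log₃(104)⌉ = 5

5


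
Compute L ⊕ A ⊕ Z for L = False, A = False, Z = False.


L = False, A = False, Z = False
Step 1: L ⊕ A = False XOR False = False
Step 2: False ⊕ Z = False XOR False = False
XOR is true when an odd number of operands are true.

False


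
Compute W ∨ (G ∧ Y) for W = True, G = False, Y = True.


W = True, G = False, Y = True
Step 1: G ∧ Y = False AND True = False
Step 2: W ∨ False = True OR False = True
AND evaluated first (higher precedence); then OR applied.

True


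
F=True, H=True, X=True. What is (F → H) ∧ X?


F = True, H = True, X = True
Expression: (F → H) ∧ X
Step 1: F → H = True → True (false only if F=True, H=False) = True
Step 2: (True) ∧ X = True AND True = True

True


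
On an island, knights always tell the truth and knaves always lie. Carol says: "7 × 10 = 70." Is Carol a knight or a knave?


Statement: "7 × 10 = 70."
Actual: 7 × 10 = 70
Claimed: 70
Statement is TRUE → Carol tells the truth → Knight

Knight


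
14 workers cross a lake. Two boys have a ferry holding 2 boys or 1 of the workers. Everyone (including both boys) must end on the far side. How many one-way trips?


Per crossing of one of the workers: boys→, one←, one of the workers→, one← = 4 trips
14 × 4 = 56, + 1 final boys→ = 57
Minimum trips = 57

57


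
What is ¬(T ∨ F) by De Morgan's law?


De Morgan's law: ¬(P ∨ Q) ≡ ¬P ∧ ¬Q
¬(T ∨ F) = ¬T ∧ ¬F

¬T ∧ ¬F


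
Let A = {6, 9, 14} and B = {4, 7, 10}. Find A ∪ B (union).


A = {6, 9, 14}
B = {4, 7, 10}
Operation: union
All elements combined: 4, 6, 7, 9, 10, 14

{4, 6, 7, 9, 10, 14}


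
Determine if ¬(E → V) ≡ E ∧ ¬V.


Expression 1: ¬(E → V)
Expression 2: E ∧ ¬V
Truth table (E V | Expr1 Expr2):
  T T |   F     F
  T F |   T     T
  F T |   F     F
  F F |   F     F
All 4 rows agree, so the expressions are logically equivalent.

Yes


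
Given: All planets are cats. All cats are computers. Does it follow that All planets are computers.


Premise 1: All planets are cats.
Premise 2: All cats are computers.
Conclusion: All planets are computers.
Barbara syllogism (AAA-1): All A are B, All B are C → All A are C.
Middle term (cats) distributed in premise 2.

Valid


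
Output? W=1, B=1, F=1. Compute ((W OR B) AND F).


W OR B = 1|1 = 1
1 AND 1 = 1

1


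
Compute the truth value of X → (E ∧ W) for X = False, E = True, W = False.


X = False, E = True, W = False
Step 1: E ∧ W = True AND False = False
Step 2: X → (False): false only when X=True and consequent=False.
Result: True

True


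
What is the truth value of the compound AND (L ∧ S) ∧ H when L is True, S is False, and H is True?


L = True, S = False, H = True
Step 1: L ∧ S = True AND False = False
Step 2: False ∧ H = False AND True = False
AND is true only when ALL operands are true.

False


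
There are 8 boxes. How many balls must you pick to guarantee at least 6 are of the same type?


Pigeonhole: to guarantee k in one of n categories, need (k-1)×n + 1.
k = 6, n = 8
Minimum = (6-1) × 8 + 1 = 5 × 8 + 1

41


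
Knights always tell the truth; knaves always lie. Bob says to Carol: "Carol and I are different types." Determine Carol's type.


Bob says: "Carol and I are different types."
Case 1: Bob is a Knight (truth-teller)
  Statement is true → they ARE different → Carol is a Knave
Case 2: Bob is a Knave (liar)
  Statement is false → they are NOT different → Carol is a Knave
In both cases, Carol is a Knave.

Knave


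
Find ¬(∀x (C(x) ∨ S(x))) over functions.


Original: ∀x (C(x) ∨ S(x))
Rule: ¬∀→∃, ¬∃→∀, negate predicate.
Negation: ∃x (¬C(x) ∧ ¬S(x))

∃x (¬C(x) ∧ ¬S(x))


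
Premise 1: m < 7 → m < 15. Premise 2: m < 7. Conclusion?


Modus ponens: P → Q, P ⊢ Q
P: m < 7
Q: m < 15
We have P → Q and P is true.
By modus ponens, Q must be true.

m < 15


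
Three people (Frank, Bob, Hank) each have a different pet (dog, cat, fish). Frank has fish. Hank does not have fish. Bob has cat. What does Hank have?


From clues:
  Frank → fish
  Bob → cat
By elimination, Hank gets the remaining.

dog


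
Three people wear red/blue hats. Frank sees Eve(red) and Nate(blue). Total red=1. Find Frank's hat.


Total red = 1, seen red = 1
Own red = 1 - 1 = 0
Frank's hat is blue.

blue


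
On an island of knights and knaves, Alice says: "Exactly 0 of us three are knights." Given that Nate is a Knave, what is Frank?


Alice claims exactly 0 knights among Alice, Nate, Frank.
Given: Nate is a Knave.

Case 1: Alice is a Knight (tells truth)
  Then exactly 0 of the three are knights.
  Counting Alice, Nate: 1 knight(s) so far. Need -1 more → impossible.
Case 2: Alice is a Knave (lies)
  Then the count is NOT 0.
  If Frank = Knave, count = 0 = 0 → claim would be true, contradicts lie.
  If Frank = Knight, count = 1 ≠ 0 → lie confirmed ✓

Frank is a Knight.

Knight


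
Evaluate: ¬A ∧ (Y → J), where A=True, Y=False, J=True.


A = True, Y = False, J = True
Expression: ¬A ∧ (Y → J)
Step 1: ¬A = NOT True = False
Step 2: Y → J = False → True (false only if Y=True, J=False) = True
Step 3: (False) ∧ (True) = False AND True = False

False


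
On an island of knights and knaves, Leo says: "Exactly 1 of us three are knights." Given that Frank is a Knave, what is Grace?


Leo claims exactly 1 knights among Leo, Frank, Grace.
Given: Frank is a Knave.

Case 1: Leo is a Knight (tells truth)
  Then exactly 1 of the three are knights.
  Counting Leo, Frank: 1 knight(s) so far. Need 0 more → Grace = Knave.
Case 2: Leo is a Knave (lies)
  Then the count is NOT 1.
  If Grace = Knight, count = 1 = 1 → claim would be true, contradicts lie.
  If Grace = Knave, count = 0 ≠ 1 → lie confirmed ✓

Grace is a Knave.

Knave


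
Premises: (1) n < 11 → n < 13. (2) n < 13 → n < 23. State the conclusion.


Hypothetical syllogism: P → Q, Q → R ⊢ P → R
Premise 1: n < 11 → n < 13
Premise 2: n < 13 → n < 23
Chain the implications: the middle term (n < 13) links the two.
Conclusion: If n < 11, then n < 23.

If n < 11, then n < 23.


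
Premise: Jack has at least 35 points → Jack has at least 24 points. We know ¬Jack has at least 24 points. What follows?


Modus tollens: P → Q, ¬Q ⊢ ¬P
P: Jack has at least 35 points
Q: Jack has at least 24 points
We have P → Q and Q is false.
By modus tollens, P must be false.

It is not the case that Jack has at least 35 points


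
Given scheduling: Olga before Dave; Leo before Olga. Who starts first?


Constraints: Olga before Dave; Leo before Olga
The first task can have nothing scheduled before it, so it must never appear on the right of a 'before'.
Tasks appearing after some 'before': Dave, Olga.
The only task not in that list is Leo → it is first.

Leo


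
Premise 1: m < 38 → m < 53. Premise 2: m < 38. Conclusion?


Modus ponens: P → Q, P ⊢ Q
P: m < 38
Q: m < 53
We have P → Q and P is true.
By modus ponens, Q must be true.

m < 53


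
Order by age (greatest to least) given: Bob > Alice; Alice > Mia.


Constraints: Bob > Alice; Alice > Mia
Method: at each step, the next-highest is the one remaining person who never appears on the smaller side of a constraint between remaining people.
  Step 1: remaining {Alice, Bob, Mia}; on the smaller side: {Alice, Mia} → Bob is next (Bob > Alice).
  Step 2: remaining {Alice, Mia}; on the smaller side: {Mia} → Alice is next (Alice > Mia).
  Step 3: only Mia remains → lowest.
Final ranking (highest to lowest):

Bob > Alice > Mia


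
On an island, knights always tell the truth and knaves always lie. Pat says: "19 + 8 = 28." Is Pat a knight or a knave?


Statement: "19 + 8 = 28."
Actual: 19 + 8 = 27
Claimed: 28
Statement is FALSE → Pat lies → Knave

Knave


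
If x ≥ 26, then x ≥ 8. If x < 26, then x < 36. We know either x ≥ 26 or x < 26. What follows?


Constructive dilemma: (P → Q) ∧ (R → S), P ∨ R ⊢ Q ∨ S
Premise 1: x ≥ 26 → x ≥ 8
Premise 2: x < 26 → x < 36
Premise 3: x ≥ 26 ∨ x < 26
Case 1: Assuming x ≥ 26, then by Premise 1, x ≥ 8.
Case 2: Assuming x < 26, then by Premise 2, x < 36.
Since one of x ≥ 26 or x < 26 must hold, we get x ≥ 8 or x < 36.

x ≥ 8 or x < 36.


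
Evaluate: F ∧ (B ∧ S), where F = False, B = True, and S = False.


F = False, B = True, S = False
Step 1: B ∧ S = True AND False = False
Step 2: F ∧ False = False AND False = False
AND is true only when ALL operands are true.

False


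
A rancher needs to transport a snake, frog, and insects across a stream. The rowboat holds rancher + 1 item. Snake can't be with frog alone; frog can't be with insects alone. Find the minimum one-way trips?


1. rancher+frog → 2. rancher ← 3. rancher+snake → 4. rancher+frog ← 5. rancher+insects → 6. rancher ← 7. rancher+frog →
Minimum trips = 7

7


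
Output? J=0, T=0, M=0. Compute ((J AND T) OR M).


J AND T = 0&0 = 0
0 OR 0 = 0

0


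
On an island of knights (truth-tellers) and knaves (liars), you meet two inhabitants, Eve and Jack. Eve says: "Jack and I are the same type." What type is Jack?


Eve says: "Jack and I are the same type."
Case 1: Eve is a Knight (truth-teller)
  Statement is true → they ARE the same → Jack is also a Knight
Case 2: Eve is a Knave (liar)
  Statement is false → they are NOT the same → Jack is a Knight
In both cases, Jack is a Knight.

Knight


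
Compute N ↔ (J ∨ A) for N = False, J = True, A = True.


N = False, J = True, A = True
Step 1: J ∨ A = True OR True = True
Step 2: N ↔ (True): true when both sides have same truth value.
Result: False ↔ True = False

False


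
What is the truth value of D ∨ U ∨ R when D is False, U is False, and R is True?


D = False, U = False, R = True
Step 1: D ∨ U = False OR False = False
Step 2: False ∨ R = False OR True = True
OR is true when at least one operand is true.

True


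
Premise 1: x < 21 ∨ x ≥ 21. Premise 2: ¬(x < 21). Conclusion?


Disjunctive syllogism: P ∨ Q, ¬P ⊢ Q
Disjunction: x < 21 ∨ x ≥ 21
We know it is not the case that x < 21.
By disjunctive syllogism, the other disjunct must be true.

x ≥ 21


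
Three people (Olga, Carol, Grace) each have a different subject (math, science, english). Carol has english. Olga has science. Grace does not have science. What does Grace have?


From clues:
  Olga → science
  Carol → english
By elimination, Grace gets the remaining.

math


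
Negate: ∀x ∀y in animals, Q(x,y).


Original: ∀x ∀y Q(x,y)
Rule: ¬∀→∃, ¬∃→∀, negate predicate.
Negation: ∃x ∃y ¬Q(x,y)

∃x ∃y ¬Q(x,y)


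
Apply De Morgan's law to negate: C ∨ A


De Morgan's law: ¬(P ∨ Q) ≡ ¬P ∧ ¬Q
¬(C ∨ A) = ¬C ∧ ¬A

¬C ∧ ¬A


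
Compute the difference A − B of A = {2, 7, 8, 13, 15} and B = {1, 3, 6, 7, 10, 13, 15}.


A = {2, 7, 8, 13, 15}
B = {1, 3, 6, 7, 10, 13, 15}
Operation: difference A − B
In A but not B: 2, 8

{2, 8}


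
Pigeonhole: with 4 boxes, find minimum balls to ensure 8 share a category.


Pigeonhole: to guarantee k in one of n categories, need (k-1)×n + 1.
k = 8, n = 4
Minimum = (8-1) × 4 + 1 = 7 × 4 + 1

29


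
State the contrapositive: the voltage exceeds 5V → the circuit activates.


Original: If the voltage exceeds 5V, then the circuit activates
Contrapositive: If ¬Q, then ¬P
Negate Q: not (the circuit activates)
Negate P: not (the voltage exceeds 5V)

If not (the circuit activates), then not (the voltage exceeds 5V).


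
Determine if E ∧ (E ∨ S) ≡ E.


Expression 1: E ∧ (E ∨ S)
Expression 2: E
Truth table (E S | Expr1 Expr2):
  T T |   T     T
  T F |   T     T
  F T |   F     F
  F F |   F     F
All 4 rows agree, so the expressions are logically equivalent.

Yes


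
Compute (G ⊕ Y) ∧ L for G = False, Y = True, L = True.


G = False, Y = True, L = True
Step 1: G ⊕ Y = False XOR True = True
Step 2: True ∧ L = True AND True = True
XOR true when exactly one of G,Y is true; then AND with L.

True


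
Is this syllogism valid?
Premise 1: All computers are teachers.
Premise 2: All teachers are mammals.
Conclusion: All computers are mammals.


Premise 1: All computers are teachers.
Premise 2: All teachers are mammals.
Conclusion: All computers are mammals.
Barbara syllogism (AAA-1): All A are B, All B are C → All A are C.
Middle term (teachers) distributed in premise 2.

Valid


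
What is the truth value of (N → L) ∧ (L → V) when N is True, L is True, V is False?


N = True, L = True, V = False
Step 1: N → L is false only when N=True and L=False. Result: True
Step 2: L → V is false only when L=True and V=False. Result: False
Step 3: True ∧ False = False

False


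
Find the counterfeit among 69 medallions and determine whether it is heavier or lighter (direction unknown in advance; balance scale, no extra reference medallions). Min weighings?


Let n = 69. 138 possibilities (n medallions × lighter/heavier); each weighing has 3 outcomes.
Bound for k weighings: say the first weighing puts j medallions on each pan. If it tips, the 2j weighed medallions remain suspects (each with a known direction) and k-1 weighings give 3^(k-1) outcomes; 3^(k-1) is odd, so 2j ≤ 3^(k-1) - 1. If it balances, the n - 2j unweighed medallions remain with direction unknown: 2(n - 2j) ≤ 3^(k-1) - 1 by the same parity argument. Adding, n ≤ (3^(k-1) - 1) + (3^(k-1) - 1)/2 = (3^k - 3)/2, and the classical three-group strategy achieves this (3 medallions in 2 weighings, 12 in 3, 39 in 4, 120 in 5).
So we need the smallest k with (3^k - 3)/2 ≥ 69.
k = 4: (3^4 - 3)/2 = 39 < 69 ✗
k = 5: (3^5 - 3)/2 = 120 ≥ 69 ✓

5


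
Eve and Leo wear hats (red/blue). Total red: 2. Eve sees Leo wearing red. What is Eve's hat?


Total red = 2, Leo = red
Red accounted for: 1
Remaining for Eve: 1
Eve's hat is red.

red


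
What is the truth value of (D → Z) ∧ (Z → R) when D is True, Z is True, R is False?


D = True, Z = True, R = False
Step 1: D → Z is false only when D=True and Z=False. Result: True
Step 2: Z → R is false only when Z=True and R=False. Result: False
Step 3: True ∧ False = False

False


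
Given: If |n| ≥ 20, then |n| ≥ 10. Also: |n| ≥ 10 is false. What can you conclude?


Modus tollens: P → Q, ¬Q ⊢ ¬P
P: |n| ≥ 20
Q: |n| ≥ 10
We have P → Q and Q is false.
By modus tollens, P must be false.

It is not the case that |n| ≥ 20


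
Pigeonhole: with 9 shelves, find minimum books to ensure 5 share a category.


Pigeonhole: to guarantee k in one of n categories, need (k-1)×n + 1.
k = 5, n = 9
Minimum = (5-1) × 9 + 1 = 4 × 9 + 1

37


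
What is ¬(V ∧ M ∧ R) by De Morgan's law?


De Morgan's law: ¬(P ∧ Q ∧ R) ≡ ¬P ∨ ¬Q ∨ ¬R
¬(V ∧ M ∧ R) = ¬V ∨ ¬M ∨ ¬R

¬V ∨ ¬M ∨ ¬R


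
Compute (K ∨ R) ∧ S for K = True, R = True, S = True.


K = True, R = True, S = True
Step 1: K ∨ R = True OR True = True
Step 2: True ∧ S = True AND True = True
OR is true when at least one operand is true; AND requires both.

True


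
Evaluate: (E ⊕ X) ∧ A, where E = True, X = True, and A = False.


E = True, X = True, A = False
Step 1: E ⊕ X = True XOR True = False
Step 2: False ∧ A = False AND False = False
XOR true when exactly one of E,X is true; then AND with A.

False


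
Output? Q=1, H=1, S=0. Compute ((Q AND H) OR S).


Q AND H = 1&1 = 1
1 OR 0 = 1

1


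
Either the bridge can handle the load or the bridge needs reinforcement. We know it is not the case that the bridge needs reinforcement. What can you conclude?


Disjunctive syllogism: P ∨ Q, ¬P ⊢ Q
Disjunction: the bridge can handle the load ∨ the bridge needs reinforcement
We know it is not the case that the bridge needs reinforcement.
By disjunctive syllogism, the other disjunct must be true.

The bridge can handle the load


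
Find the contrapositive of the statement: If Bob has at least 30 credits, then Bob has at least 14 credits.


Original: If Bob has at least 30 credits, then Bob has at least 14 credits
Contrapositive: If ¬Q, then ¬P
Negate Q: not (Bob has at least 14 credits)
Negate P: not (Bob has at least 30 credits)

If not (Bob has at least 14 credits), then not (Bob has at least 30 credits).


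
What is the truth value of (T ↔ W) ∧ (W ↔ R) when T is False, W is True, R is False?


T = False, W = True, R = False
Step 1: T ↔ W is true when T and W have the same value. Result: False
Step 2: W ↔ R is true when W and R have the same value. Result: False
Step 3: False ∧ False = False

False


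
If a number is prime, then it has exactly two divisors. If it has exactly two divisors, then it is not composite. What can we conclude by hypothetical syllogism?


Hypothetical syllogism: P → Q, Q → R ⊢ P → R
Premise 1: a number is prime → it has exactly two divisors
Premise 2: it has exactly two divisors → it is not composite
Chain the implications: the middle term (it has exactly two divisors) links the two.
Conclusion: If a number is prime, then it is not composite.

If a number is prime, then it is not composite.


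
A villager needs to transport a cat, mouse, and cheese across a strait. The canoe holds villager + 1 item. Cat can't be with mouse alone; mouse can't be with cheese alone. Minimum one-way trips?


1. villager+mouse → 2. villager ← 3. villager+cat → 4. villager+mouse ← 5. villager+cheese → 6. villager ← 7. villager+mouse →
Minimum trips = 7

7


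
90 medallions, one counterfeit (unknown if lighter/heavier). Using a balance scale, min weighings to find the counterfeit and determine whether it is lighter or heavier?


Let n = 90. 180 possibilities (n medallions × lighter/heavier); each weighing has 3 outcomes.
Bound for k weighings: say the first weighing puts j medallions on each pan. If it tips, the 2j weighed medallions remain suspects (each with a known direction) and k-1 weighings give 3^(k-1) outcomes; 3^(k-1) is odd, so 2j ≤ 3^(k-1) - 1. If it balances, the n - 2j unweighed medallions remain with direction unknown: 2(n - 2j) ≤ 3^(k-1) - 1 by the same parity argument. Adding, n ≤ (3^(k-1) - 1) + (3^(k-1) - 1)/2 = (3^k - 3)/2, and the classical three-group strategy achieves this (3 medallions in 2 weighings, 12 in 3, 39 in 4, 120 in 5).
So we need the smallest k with (3^k - 3)/2 ≥ 90.
k = 4: (3^4 - 3)/2 = 39 < 90 ✗
k = 5: (3^5 - 3)/2 = 120 ≥ 90 ✓

5


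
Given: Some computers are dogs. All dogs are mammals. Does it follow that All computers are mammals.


Premise 1: Some computers are dogs.
Premise 2: All dogs are mammals.
Conclusion: All computers are mammals.
Fallacy: illicit minor. The minor term (computers) is distributed in the conclusion ('All computers ...') but undistributed in its premise ('Some computers are dogs' doesn't cover all computers).
Only 'Some computers are mammals' follows, not 'All'.

Invalid


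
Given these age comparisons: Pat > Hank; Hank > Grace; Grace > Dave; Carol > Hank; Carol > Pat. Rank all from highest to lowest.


Constraints: Pat > Hank; Hank > Grace; Grace > Dave; Carol > Hank; Carol > Pat
Method: at each step, the next-highest is the one remaining person who never appears on the smaller side of a constraint between remaining people.
  Step 1: remaining {Dave, Grace, Carol, Hank, Pat}; on the smaller side: {Dave, Grace, Hank, Pat} → Carol is next (Carol > Hank; Carol > Pat).
  Step 2: remaining {Dave, Grace, Hank, Pat}; on the smaller side: {Dave, Grace, Hank} → Pat is next (Pat > Hank).
  Step 3: remaining {Dave, Grace, Hank}; on the smaller side: {Dave, Grace} → Hank is next (Hank > Grace).
  Step 4: remaining {Dave, Grace}; on the smaller side: {Dave} → Grace is next (Grace > Dave).
  Step 5: only Dave remains → lowest.
Final ranking (highest to lowest):

Carol > Pat > Hank > Grace > Dave


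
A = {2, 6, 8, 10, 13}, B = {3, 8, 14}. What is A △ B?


A = {2, 6, 8, 10, 13}
B = {3, 8, 14}
Operation: symmetric difference
In A only: [2, 6, 10, 13], in B only: [3, 14]

{2, 3, 6, 10, 13, 14}


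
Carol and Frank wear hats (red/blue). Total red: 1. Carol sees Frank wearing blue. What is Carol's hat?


Total red = 1, Frank = blue
Red accounted for: 0
Remaining for Carol: 1
Carol's hat is red.

red


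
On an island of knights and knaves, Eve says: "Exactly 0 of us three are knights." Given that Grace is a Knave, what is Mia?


Eve claims exactly 0 knights among Eve, Grace, Mia.
Given: Grace is a Knave.

Case 1: Eve is a Knight (tells truth)
  Then exactly 0 of the three are knights.
  Counting Eve, Grace: 1 knight(s) so far. Need -1 more → impossible.
Case 2: Eve is a Knave (lies)
  Then the count is NOT 0.
  If Mia = Knave, count = 0 = 0 → claim would be true, contradicts lie.
  If Mia = Knight, count = 1 ≠ 0 → lie confirmed ✓

Mia is a Knight.

Knight


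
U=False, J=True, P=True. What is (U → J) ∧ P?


U = False, J = True, P = True
Expression: (U → J) ∧ P
Step 1: U → J = False → True (false only if U=True, J=False) = True
Step 2: (True) ∧ P = True AND True = True

True


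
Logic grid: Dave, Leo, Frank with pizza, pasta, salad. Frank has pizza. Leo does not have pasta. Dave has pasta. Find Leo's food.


From clues:
  Frank → pizza
  Dave → pasta
By elimination, Leo gets the remaining.

salad


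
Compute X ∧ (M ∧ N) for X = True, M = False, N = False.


X = True, M = False, N = False
Step 1: M ∧ N = False AND False = False
Step 2: X ∧ False = True AND False = False
AND is true only when ALL operands are true.

False


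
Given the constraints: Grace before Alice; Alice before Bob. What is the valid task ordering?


Constraints: Grace before Alice; Alice before Bob
Method: repeatedly schedule the remaining task that has no remaining task required before it.
  Step 1: remaining {Grace, Alice, Bob}; every task except Grace still has a predecessor pending → schedule Grace.
  Step 2: remaining {Alice, Bob}; every task except Alice still has a predecessor pending → schedule Alice.
  Step 3: only Bob remains → schedule Bob.
Resulting order:

Grace → Alice → Bob


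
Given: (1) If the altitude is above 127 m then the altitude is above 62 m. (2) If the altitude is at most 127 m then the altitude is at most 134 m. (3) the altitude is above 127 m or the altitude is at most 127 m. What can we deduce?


Constructive dilemma: (P → Q) ∧ (R → S), P ∨ R ⊢ Q ∨ S
Premise 1: the altitude is above 127 m → the altitude is above 62 m
Premise 2: the altitude is at most 127 m → the altitude is at most 134 m
Premise 3: the altitude is above 127 m ∨ the altitude is at most 127 m
Case 1: Assuming the altitude is above 127 m, then by Premise 1, the altitude is above 62 m.
Case 2: Assuming the altitude is at most 127 m, then by Premise 2, the altitude is at most 134 m.
Since one of the altitude is above 127 m or the altitude is at most 127 m must hold, we get the altitude is above 62 m or the altitude is at most 134 m.

The altitude is above 62 m or the altitude is at most 134 m.


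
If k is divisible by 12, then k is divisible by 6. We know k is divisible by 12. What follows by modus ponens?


Modus ponens: P → Q, P ⊢ Q
P: k is divisible by 12
Q: k is divisible by 6
We have P → Q and P is true.
By modus ponens, Q must be true.

k is divisible by 6


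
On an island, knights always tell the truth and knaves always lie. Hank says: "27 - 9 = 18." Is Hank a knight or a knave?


Statement: "27 - 9 = 18."
Actual: 27 - 9 = 18
Claimed: 18
Statement is TRUE → Hank tells the truth → Knight

Knight


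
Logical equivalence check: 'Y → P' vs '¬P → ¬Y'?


Expression 1: Y → P
Expression 2: ¬P → ¬Y
Truth table (Y P | Expr1 Expr2):
  T T |   T     T
  T F |   F     F
  F T |   T     T
  F F |   T     T
All 4 rows agree, so the expressions are logically equivalent.

Yes


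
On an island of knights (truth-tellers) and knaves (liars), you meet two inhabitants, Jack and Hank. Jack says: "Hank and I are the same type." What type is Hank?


Jack says: "Hank and I are the same type."
Case 1: Jack is a Knight (truth-teller)
  Statement is true → they ARE the same → Hank is also a Knight
Case 2: Jack is a Knave (liar)
  Statement is false → they are NOT the same → Hank is a Knight
In both cases, Hank is a Knight.

Knight


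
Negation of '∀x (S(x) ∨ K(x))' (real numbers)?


Original: ∀x (S(x) ∨ K(x))
Rule: ¬∀→∃, ¬∃→∀, negate predicate.
Negation: ∃x (¬S(x) ∧ ¬K(x))

∃x (¬S(x) ∧ ¬K(x))


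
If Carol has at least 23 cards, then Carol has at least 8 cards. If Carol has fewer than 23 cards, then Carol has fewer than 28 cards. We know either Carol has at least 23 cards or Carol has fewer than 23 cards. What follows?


Constructive dilemma: (P → Q) ∧ (R → S), P ∨ R ⊢ Q ∨ S
Premise 1: Carol has at least 23 cards → Carol has at least 8 cards
Premise 2: Carol has fewer than 23 cards → Carol has fewer than 28 cards
Premise 3: Carol has at least 23 cards ∨ Carol has fewer than 23 cards
Case 1: Assuming Carol has at least 23 cards, then by Premise 1, Carol has at least 8 cards.
Case 2: Assuming Carol has fewer than 23 cards, then by Premise 2, Carol has fewer than 28 cards.
Since one of Carol has at least 23 cards or Carol has fewer than 23 cards must hold, we get Carol has at least 8 cards or Carol has fewer than 28 cards.

Carol has at least 8 cards or Carol has fewer than 28 cards.
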